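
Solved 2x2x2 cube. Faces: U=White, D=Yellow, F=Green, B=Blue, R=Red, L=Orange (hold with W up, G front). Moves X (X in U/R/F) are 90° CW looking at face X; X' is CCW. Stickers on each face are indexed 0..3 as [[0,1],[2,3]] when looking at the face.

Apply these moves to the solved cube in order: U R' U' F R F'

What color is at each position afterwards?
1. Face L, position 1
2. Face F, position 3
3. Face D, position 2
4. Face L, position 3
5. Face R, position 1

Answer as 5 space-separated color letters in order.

Answer: G W Y O W

Derivation:
After move 1 (U): U=WWWW F=RRGG R=BBRR B=OOBB L=GGOO
After move 2 (R'): R=BRBR U=WBWO F=RWGW D=YRYG B=YOYB
After move 3 (U'): U=BOWW F=GGGW R=RWBR B=BRYB L=YOOO
After move 4 (F): F=GGWG U=BOOO R=WWWR D=BRYG L=YYOR
After move 5 (R): R=WWRW U=BGOG F=GRWG D=BYYB B=OROB
After move 6 (F'): F=RGGW U=BGWR R=YWBW D=YRYB L=YGOO
Query 1: L[1] = G
Query 2: F[3] = W
Query 3: D[2] = Y
Query 4: L[3] = O
Query 5: R[1] = W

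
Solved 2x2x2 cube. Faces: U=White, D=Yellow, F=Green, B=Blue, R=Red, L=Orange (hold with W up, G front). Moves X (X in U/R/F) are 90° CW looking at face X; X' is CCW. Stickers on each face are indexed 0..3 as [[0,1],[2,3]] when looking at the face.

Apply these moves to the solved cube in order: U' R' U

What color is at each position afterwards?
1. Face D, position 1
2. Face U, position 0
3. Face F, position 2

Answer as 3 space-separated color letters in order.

After move 1 (U'): U=WWWW F=OOGG R=GGRR B=RRBB L=BBOO
After move 2 (R'): R=GRGR U=WBWR F=OWGW D=YOYG B=YRYB
After move 3 (U): U=WWRB F=GRGW R=YRGR B=BBYB L=OWOO
Query 1: D[1] = O
Query 2: U[0] = W
Query 3: F[2] = G

Answer: O W G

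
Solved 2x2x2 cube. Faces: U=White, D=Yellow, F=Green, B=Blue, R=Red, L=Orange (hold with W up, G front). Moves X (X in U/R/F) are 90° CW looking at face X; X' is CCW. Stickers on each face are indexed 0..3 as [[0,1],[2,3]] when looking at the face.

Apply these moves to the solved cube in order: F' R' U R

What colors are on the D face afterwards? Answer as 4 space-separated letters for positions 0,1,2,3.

After move 1 (F'): F=GGGG U=WWRR R=YRYR D=OOYY L=OWOW
After move 2 (R'): R=RRYY U=WBRB F=GWGR D=OGYG B=YBOB
After move 3 (U): U=RWBB F=RRGR R=YBYY B=OWOB L=GWOW
After move 4 (R): R=YYYB U=RRBR F=RGGG D=OOYO B=BWWB
Query: D face = OOYO

Answer: O O Y O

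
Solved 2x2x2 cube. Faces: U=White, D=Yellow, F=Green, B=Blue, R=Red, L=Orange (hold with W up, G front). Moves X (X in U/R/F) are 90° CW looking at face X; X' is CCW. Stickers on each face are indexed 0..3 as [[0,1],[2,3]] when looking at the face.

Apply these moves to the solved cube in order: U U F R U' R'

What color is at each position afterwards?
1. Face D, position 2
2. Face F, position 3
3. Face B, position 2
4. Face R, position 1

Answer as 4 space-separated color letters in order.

Answer: Y O B O

Derivation:
After move 1 (U): U=WWWW F=RRGG R=BBRR B=OOBB L=GGOO
After move 2 (U): U=WWWW F=BBGG R=OORR B=GGBB L=RROO
After move 3 (F): F=GBGB U=WWOR R=WOWR D=ROYY L=RYOY
After move 4 (R): R=WWRO U=WBOB F=GOGY D=RBYG B=RGWB
After move 5 (U'): U=BBWO F=RYGY R=GORO B=WWWB L=RGOY
After move 6 (R'): R=OOGR U=BWWW F=RBGO D=RYYY B=GWBB
Query 1: D[2] = Y
Query 2: F[3] = O
Query 3: B[2] = B
Query 4: R[1] = O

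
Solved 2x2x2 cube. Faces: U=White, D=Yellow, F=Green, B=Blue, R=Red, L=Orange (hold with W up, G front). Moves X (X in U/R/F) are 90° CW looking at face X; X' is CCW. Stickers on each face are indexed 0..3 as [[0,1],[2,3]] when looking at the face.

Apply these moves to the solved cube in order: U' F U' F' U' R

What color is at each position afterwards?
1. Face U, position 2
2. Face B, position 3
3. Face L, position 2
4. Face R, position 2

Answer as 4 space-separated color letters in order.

Answer: W B O R

Derivation:
After move 1 (U'): U=WWWW F=OOGG R=GGRR B=RRBB L=BBOO
After move 2 (F): F=GOGO U=WWOB R=WGWR D=RGYY L=BYOY
After move 3 (U'): U=WBWO F=BYGO R=GOWR B=WGBB L=RROY
After move 4 (F'): F=YOBG U=WBGW R=GORR D=RYYY L=ROOW
After move 5 (U'): U=BWWG F=ROBG R=YORR B=GOBB L=WGOW
After move 6 (R): R=RYRO U=BOWG F=RYBY D=RBYG B=GOWB
Query 1: U[2] = W
Query 2: B[3] = B
Query 3: L[2] = O
Query 4: R[2] = R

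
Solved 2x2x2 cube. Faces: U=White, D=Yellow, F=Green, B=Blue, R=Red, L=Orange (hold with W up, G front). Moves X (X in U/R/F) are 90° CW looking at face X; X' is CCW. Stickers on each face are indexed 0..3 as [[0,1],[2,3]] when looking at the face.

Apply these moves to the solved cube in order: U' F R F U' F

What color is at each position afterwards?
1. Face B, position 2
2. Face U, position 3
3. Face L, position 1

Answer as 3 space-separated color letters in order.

After move 1 (U'): U=WWWW F=OOGG R=GGRR B=RRBB L=BBOO
After move 2 (F): F=GOGO U=WWOB R=WGWR D=RGYY L=BYOY
After move 3 (R): R=WWRG U=WOOO F=GGGY D=RBYR B=BRWB
After move 4 (F): F=GGYG U=WOYY R=OWOG D=RWYR L=BROB
After move 5 (U'): U=OYWY F=BRYG R=GGOG B=OWWB L=BROB
After move 6 (F): F=YBGR U=OYBR R=WGYG D=OGYR L=BROW
Query 1: B[2] = W
Query 2: U[3] = R
Query 3: L[1] = R

Answer: W R R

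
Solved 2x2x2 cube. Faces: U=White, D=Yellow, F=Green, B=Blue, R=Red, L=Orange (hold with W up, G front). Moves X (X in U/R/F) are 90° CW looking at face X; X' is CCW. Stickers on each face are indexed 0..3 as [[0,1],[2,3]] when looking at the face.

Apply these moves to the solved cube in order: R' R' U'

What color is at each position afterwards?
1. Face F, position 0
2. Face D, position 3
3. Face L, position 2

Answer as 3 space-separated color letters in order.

Answer: O W O

Derivation:
After move 1 (R'): R=RRRR U=WBWB F=GWGW D=YGYG B=YBYB
After move 2 (R'): R=RRRR U=WYWY F=GBGB D=YWYW B=GBGB
After move 3 (U'): U=YYWW F=OOGB R=GBRR B=RRGB L=GBOO
Query 1: F[0] = O
Query 2: D[3] = W
Query 3: L[2] = O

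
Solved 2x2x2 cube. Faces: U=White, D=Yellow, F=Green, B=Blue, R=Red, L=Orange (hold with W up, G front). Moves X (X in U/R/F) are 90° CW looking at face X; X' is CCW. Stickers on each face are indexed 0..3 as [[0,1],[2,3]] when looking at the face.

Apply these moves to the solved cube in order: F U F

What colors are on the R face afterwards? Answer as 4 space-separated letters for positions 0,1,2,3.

After move 1 (F): F=GGGG U=WWOO R=WRWR D=RRYY L=OYOY
After move 2 (U): U=OWOW F=WRGG R=BBWR B=OYBB L=GGOY
After move 3 (F): F=GWGR U=OWYG R=OBWR D=WBYY L=GROR
Query: R face = OBWR

Answer: O B W R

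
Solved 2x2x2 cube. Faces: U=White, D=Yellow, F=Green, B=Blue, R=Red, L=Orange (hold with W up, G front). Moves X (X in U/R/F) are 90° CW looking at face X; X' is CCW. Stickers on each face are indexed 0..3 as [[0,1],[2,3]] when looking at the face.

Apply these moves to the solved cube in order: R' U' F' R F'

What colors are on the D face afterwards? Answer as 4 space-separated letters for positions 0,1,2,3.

Answer: W W Y R

Derivation:
After move 1 (R'): R=RRRR U=WBWB F=GWGW D=YGYG B=YBYB
After move 2 (U'): U=BBWW F=OOGW R=GWRR B=RRYB L=YBOO
After move 3 (F'): F=OWOG U=BBGR R=GWYR D=BOYG L=YWOW
After move 4 (R): R=YGRW U=BWGG F=OOOG D=BYYR B=RRBB
After move 5 (F'): F=OGOO U=BWYR R=YGBW D=WWYR L=YGOG
Query: D face = WWYR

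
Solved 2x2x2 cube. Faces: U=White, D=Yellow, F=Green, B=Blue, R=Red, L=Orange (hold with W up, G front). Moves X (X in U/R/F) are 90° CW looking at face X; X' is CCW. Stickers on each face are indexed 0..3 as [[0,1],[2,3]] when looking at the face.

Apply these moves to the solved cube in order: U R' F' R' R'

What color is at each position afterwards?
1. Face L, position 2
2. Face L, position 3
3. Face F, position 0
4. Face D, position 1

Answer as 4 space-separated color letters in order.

Answer: O W W B

Derivation:
After move 1 (U): U=WWWW F=RRGG R=BBRR B=OOBB L=GGOO
After move 2 (R'): R=BRBR U=WBWO F=RWGW D=YRYG B=YOYB
After move 3 (F'): F=WWRG U=WBBB R=RRYR D=GOYG L=GOOW
After move 4 (R'): R=RRRY U=WYBY F=WBRB D=GWYG B=GOOB
After move 5 (R'): R=RYRR U=WOBG F=WYRY D=GBYB B=GOWB
Query 1: L[2] = O
Query 2: L[3] = W
Query 3: F[0] = W
Query 4: D[1] = B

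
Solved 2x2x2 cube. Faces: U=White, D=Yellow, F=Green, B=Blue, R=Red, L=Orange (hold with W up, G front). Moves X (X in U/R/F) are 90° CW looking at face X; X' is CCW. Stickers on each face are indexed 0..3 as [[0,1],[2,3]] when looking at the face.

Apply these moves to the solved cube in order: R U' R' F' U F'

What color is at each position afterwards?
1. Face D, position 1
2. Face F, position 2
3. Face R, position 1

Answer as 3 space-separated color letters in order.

After move 1 (R): R=RRRR U=WGWG F=GYGY D=YBYB B=WBWB
After move 2 (U'): U=GGWW F=OOGY R=GYRR B=RRWB L=WBOO
After move 3 (R'): R=YRGR U=GWWR F=OGGW D=YOYY B=BRBB
After move 4 (F'): F=GWOG U=GWYG R=ORYR D=BOYY L=WROW
After move 5 (U): U=YGGW F=OROG R=BRYR B=WRBB L=GWOW
After move 6 (F'): F=RGOO U=YGBY R=ORBR D=WWYY L=GWOG
Query 1: D[1] = W
Query 2: F[2] = O
Query 3: R[1] = R

Answer: W O R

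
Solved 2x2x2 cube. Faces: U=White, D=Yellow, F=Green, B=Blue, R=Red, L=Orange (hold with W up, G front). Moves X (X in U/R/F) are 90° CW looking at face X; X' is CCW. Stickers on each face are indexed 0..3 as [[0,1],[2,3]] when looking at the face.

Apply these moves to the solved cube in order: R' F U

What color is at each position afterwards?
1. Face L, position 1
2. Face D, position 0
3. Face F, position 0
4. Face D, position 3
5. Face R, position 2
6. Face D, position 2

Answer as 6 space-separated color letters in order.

After move 1 (R'): R=RRRR U=WBWB F=GWGW D=YGYG B=YBYB
After move 2 (F): F=GGWW U=WBOO R=WRBR D=RRYG L=OYOG
After move 3 (U): U=OWOB F=WRWW R=YBBR B=OYYB L=GGOG
Query 1: L[1] = G
Query 2: D[0] = R
Query 3: F[0] = W
Query 4: D[3] = G
Query 5: R[2] = B
Query 6: D[2] = Y

Answer: G R W G B Y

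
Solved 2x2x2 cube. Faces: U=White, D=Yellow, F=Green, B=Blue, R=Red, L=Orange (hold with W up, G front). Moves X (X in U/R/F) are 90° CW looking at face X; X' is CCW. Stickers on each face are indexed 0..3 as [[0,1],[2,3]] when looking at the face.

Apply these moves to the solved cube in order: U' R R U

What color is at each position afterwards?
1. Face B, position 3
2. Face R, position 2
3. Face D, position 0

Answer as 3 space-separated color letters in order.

After move 1 (U'): U=WWWW F=OOGG R=GGRR B=RRBB L=BBOO
After move 2 (R): R=RGRG U=WOWG F=OYGY D=YBYR B=WRWB
After move 3 (R): R=RRGG U=WYWY F=OBGR D=YWYW B=GROB
After move 4 (U): U=WWYY F=RRGR R=GRGG B=BBOB L=OBOO
Query 1: B[3] = B
Query 2: R[2] = G
Query 3: D[0] = Y

Answer: B G Y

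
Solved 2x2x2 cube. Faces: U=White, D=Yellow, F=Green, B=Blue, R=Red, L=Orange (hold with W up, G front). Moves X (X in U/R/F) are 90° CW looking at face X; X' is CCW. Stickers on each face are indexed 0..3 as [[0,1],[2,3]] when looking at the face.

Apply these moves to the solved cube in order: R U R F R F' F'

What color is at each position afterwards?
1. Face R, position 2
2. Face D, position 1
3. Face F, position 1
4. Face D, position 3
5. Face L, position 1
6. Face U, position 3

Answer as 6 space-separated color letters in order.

Answer: Y O B G B R

Derivation:
After move 1 (R): R=RRRR U=WGWG F=GYGY D=YBYB B=WBWB
After move 2 (U): U=WWGG F=RRGY R=WBRR B=OOWB L=GYOO
After move 3 (R): R=RWRB U=WRGY F=RBGB D=YWYO B=GOWB
After move 4 (F): F=GRBB U=WROY R=GWYB D=RRYO L=GYOW
After move 5 (R): R=YGBW U=WROB F=GRBO D=RWYG B=YORB
After move 6 (F'): F=ROGB U=WRYB R=WGRW D=YWYG L=GBOO
After move 7 (F'): F=OBRG U=WRWR R=WGYW D=BOYG L=GBOY
Query 1: R[2] = Y
Query 2: D[1] = O
Query 3: F[1] = B
Query 4: D[3] = G
Query 5: L[1] = B
Query 6: U[3] = R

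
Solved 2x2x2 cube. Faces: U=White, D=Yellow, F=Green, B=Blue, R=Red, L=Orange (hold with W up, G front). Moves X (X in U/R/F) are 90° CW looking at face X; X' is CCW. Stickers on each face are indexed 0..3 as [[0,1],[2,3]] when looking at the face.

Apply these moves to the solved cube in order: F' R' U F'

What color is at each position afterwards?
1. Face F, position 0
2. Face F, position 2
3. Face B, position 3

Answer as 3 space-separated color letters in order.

Answer: R R B

Derivation:
After move 1 (F'): F=GGGG U=WWRR R=YRYR D=OOYY L=OWOW
After move 2 (R'): R=RRYY U=WBRB F=GWGR D=OGYG B=YBOB
After move 3 (U): U=RWBB F=RRGR R=YBYY B=OWOB L=GWOW
After move 4 (F'): F=RRRG U=RWYY R=GBOY D=WWYG L=GBOB
Query 1: F[0] = R
Query 2: F[2] = R
Query 3: B[3] = B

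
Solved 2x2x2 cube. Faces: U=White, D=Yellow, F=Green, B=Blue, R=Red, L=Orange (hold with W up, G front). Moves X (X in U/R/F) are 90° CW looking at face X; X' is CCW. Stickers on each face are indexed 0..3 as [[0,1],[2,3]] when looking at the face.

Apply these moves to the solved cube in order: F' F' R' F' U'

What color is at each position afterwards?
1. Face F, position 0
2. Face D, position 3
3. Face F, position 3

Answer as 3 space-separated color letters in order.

Answer: O G G

Derivation:
After move 1 (F'): F=GGGG U=WWRR R=YRYR D=OOYY L=OWOW
After move 2 (F'): F=GGGG U=WWYY R=OROR D=WWYY L=OROR
After move 3 (R'): R=RROO U=WBYB F=GWGY D=WGYG B=YBWB
After move 4 (F'): F=WYGG U=WBRO R=GRWO D=RRYG L=OBOY
After move 5 (U'): U=BOWR F=OBGG R=WYWO B=GRWB L=YBOY
Query 1: F[0] = O
Query 2: D[3] = G
Query 3: F[3] = G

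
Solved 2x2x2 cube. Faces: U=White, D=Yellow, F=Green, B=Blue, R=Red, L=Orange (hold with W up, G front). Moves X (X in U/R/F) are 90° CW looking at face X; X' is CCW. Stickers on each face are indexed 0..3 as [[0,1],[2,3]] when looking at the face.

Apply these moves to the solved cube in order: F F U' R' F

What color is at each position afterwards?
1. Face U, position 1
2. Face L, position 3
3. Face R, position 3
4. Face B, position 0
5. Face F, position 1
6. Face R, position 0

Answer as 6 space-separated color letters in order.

Answer: B R O Y O W

Derivation:
After move 1 (F): F=GGGG U=WWOO R=WRWR D=RRYY L=OYOY
After move 2 (F): F=GGGG U=WWYY R=OROR D=WWYY L=OROR
After move 3 (U'): U=WYWY F=ORGG R=GGOR B=ORBB L=BBOR
After move 4 (R'): R=GRGO U=WBWO F=OYGY D=WRYG B=YRWB
After move 5 (F): F=GOYY U=WBRB R=WROO D=GGYG L=BWOR
Query 1: U[1] = B
Query 2: L[3] = R
Query 3: R[3] = O
Query 4: B[0] = Y
Query 5: F[1] = O
Query 6: R[0] = W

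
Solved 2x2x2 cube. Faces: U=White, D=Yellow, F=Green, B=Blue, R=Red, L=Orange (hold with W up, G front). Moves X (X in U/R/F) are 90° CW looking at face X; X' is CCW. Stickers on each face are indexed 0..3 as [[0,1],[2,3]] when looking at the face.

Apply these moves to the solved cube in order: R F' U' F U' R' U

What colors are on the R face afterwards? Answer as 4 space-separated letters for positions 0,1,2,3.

Answer: B Y G R

Derivation:
After move 1 (R): R=RRRR U=WGWG F=GYGY D=YBYB B=WBWB
After move 2 (F'): F=YYGG U=WGRR R=BRYR D=OOYB L=OGOW
After move 3 (U'): U=GRWR F=OGGG R=YYYR B=BRWB L=WBOW
After move 4 (F): F=GOGG U=GRWB R=WYRR D=YYYB L=WOOO
After move 5 (U'): U=RBGW F=WOGG R=GORR B=WYWB L=BROO
After move 6 (R'): R=ORGR U=RWGW F=WBGW D=YOYG B=BYYB
After move 7 (U): U=GRWW F=ORGW R=BYGR B=BRYB L=WBOO
Query: R face = BYGR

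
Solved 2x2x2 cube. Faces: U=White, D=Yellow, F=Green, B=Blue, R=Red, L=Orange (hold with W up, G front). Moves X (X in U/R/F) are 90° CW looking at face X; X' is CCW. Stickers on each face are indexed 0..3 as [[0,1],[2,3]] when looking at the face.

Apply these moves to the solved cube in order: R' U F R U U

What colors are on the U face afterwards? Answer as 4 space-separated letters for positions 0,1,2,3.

Answer: R O R W

Derivation:
After move 1 (R'): R=RRRR U=WBWB F=GWGW D=YGYG B=YBYB
After move 2 (U): U=WWBB F=RRGW R=YBRR B=OOYB L=GWOO
After move 3 (F): F=GRWR U=WWOW R=BBBR D=RYYG L=GYOG
After move 4 (R): R=BBRB U=WROR F=GYWG D=RYYO B=WOWB
After move 5 (U): U=OWRR F=BBWG R=WORB B=GYWB L=GYOG
After move 6 (U): U=RORW F=WOWG R=GYRB B=GYWB L=BBOG
Query: U face = RORW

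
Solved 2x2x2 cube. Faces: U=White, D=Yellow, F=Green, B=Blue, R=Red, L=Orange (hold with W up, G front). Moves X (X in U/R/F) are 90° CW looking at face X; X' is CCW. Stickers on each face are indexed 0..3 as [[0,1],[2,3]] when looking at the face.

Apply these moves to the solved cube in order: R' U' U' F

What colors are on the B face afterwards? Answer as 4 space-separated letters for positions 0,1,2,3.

After move 1 (R'): R=RRRR U=WBWB F=GWGW D=YGYG B=YBYB
After move 2 (U'): U=BBWW F=OOGW R=GWRR B=RRYB L=YBOO
After move 3 (U'): U=BWBW F=YBGW R=OORR B=GWYB L=RROO
After move 4 (F): F=GYWB U=BWOR R=BOWR D=ROYG L=RYOG
Query: B face = GWYB

Answer: G W Y B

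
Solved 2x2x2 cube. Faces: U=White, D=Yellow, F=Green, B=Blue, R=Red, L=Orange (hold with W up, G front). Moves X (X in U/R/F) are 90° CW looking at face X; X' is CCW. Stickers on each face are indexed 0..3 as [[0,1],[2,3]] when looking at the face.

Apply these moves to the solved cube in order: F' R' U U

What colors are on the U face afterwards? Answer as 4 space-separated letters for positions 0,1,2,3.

Answer: B R B W

Derivation:
After move 1 (F'): F=GGGG U=WWRR R=YRYR D=OOYY L=OWOW
After move 2 (R'): R=RRYY U=WBRB F=GWGR D=OGYG B=YBOB
After move 3 (U): U=RWBB F=RRGR R=YBYY B=OWOB L=GWOW
After move 4 (U): U=BRBW F=YBGR R=OWYY B=GWOB L=RROW
Query: U face = BRBW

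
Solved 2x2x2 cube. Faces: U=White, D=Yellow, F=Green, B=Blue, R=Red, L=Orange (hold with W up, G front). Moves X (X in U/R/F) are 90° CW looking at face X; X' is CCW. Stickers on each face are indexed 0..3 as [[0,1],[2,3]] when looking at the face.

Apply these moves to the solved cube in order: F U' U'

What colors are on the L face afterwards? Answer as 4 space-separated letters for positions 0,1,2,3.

After move 1 (F): F=GGGG U=WWOO R=WRWR D=RRYY L=OYOY
After move 2 (U'): U=WOWO F=OYGG R=GGWR B=WRBB L=BBOY
After move 3 (U'): U=OOWW F=BBGG R=OYWR B=GGBB L=WROY
Query: L face = WROY

Answer: W R O Y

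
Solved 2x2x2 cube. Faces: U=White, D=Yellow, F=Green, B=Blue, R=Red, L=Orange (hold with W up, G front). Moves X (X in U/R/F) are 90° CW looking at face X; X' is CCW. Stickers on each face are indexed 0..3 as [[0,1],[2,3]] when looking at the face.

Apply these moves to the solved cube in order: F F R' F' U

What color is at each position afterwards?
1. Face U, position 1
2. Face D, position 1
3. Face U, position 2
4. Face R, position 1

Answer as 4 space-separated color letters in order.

After move 1 (F): F=GGGG U=WWOO R=WRWR D=RRYY L=OYOY
After move 2 (F): F=GGGG U=WWYY R=OROR D=WWYY L=OROR
After move 3 (R'): R=RROO U=WBYB F=GWGY D=WGYG B=YBWB
After move 4 (F'): F=WYGG U=WBRO R=GRWO D=RRYG L=OBOY
After move 5 (U): U=RWOB F=GRGG R=YBWO B=OBWB L=WYOY
Query 1: U[1] = W
Query 2: D[1] = R
Query 3: U[2] = O
Query 4: R[1] = B

Answer: W R O B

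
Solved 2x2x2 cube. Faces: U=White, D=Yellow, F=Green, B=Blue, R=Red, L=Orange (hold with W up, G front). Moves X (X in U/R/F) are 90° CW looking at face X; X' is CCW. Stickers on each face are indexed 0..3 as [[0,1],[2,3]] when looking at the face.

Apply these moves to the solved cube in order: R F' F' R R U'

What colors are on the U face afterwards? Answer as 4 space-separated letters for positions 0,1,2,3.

After move 1 (R): R=RRRR U=WGWG F=GYGY D=YBYB B=WBWB
After move 2 (F'): F=YYGG U=WGRR R=BRYR D=OOYB L=OGOW
After move 3 (F'): F=YGYG U=WGBY R=OROR D=GWYB L=OROR
After move 4 (R): R=OORR U=WGBG F=YWYB D=GWYW B=YBGB
After move 5 (R): R=RORO U=WWBB F=YWYW D=GGYY B=GBGB
After move 6 (U'): U=WBWB F=ORYW R=YWRO B=ROGB L=GBOR
Query: U face = WBWB

Answer: W B W B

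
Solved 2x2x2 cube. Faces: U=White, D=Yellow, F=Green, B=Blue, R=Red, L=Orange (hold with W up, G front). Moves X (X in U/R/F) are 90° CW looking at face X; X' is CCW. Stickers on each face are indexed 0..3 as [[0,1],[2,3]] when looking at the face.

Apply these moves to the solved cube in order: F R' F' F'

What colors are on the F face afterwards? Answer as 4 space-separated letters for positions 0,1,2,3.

Answer: O G W G

Derivation:
After move 1 (F): F=GGGG U=WWOO R=WRWR D=RRYY L=OYOY
After move 2 (R'): R=RRWW U=WBOB F=GWGO D=RGYG B=YBRB
After move 3 (F'): F=WOGG U=WBRW R=GRRW D=YYYG L=OBOO
After move 4 (F'): F=OGWG U=WBGR R=YRYW D=BOYG L=OWOR
Query: F face = OGWG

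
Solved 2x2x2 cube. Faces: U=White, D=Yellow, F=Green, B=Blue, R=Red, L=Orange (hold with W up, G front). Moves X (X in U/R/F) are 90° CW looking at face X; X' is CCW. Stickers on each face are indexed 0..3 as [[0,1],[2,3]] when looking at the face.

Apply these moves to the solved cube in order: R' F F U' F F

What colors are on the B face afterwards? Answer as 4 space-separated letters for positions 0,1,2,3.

Answer: O R Y B

Derivation:
After move 1 (R'): R=RRRR U=WBWB F=GWGW D=YGYG B=YBYB
After move 2 (F): F=GGWW U=WBOO R=WRBR D=RRYG L=OYOG
After move 3 (F): F=WGWG U=WBGY R=OROR D=BWYG L=OROR
After move 4 (U'): U=BYWG F=ORWG R=WGOR B=ORYB L=YBOR
After move 5 (F): F=WOGR U=BYRB R=WGGR D=OWYG L=YBOW
After move 6 (F): F=GWRO U=BYWB R=RGBR D=GWYG L=YOOW
Query: B face = ORYB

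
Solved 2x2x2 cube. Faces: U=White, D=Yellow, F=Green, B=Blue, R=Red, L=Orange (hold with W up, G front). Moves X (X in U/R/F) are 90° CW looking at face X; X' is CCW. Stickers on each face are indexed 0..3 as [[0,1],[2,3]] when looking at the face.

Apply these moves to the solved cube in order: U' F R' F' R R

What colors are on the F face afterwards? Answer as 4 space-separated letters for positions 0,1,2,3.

Answer: W G G Y

Derivation:
After move 1 (U'): U=WWWW F=OOGG R=GGRR B=RRBB L=BBOO
After move 2 (F): F=GOGO U=WWOB R=WGWR D=RGYY L=BYOY
After move 3 (R'): R=GRWW U=WBOR F=GWGB D=ROYO B=YRGB
After move 4 (F'): F=WBGG U=WBGW R=ORRW D=YYYO L=BROO
After move 5 (R): R=ROWR U=WBGG F=WYGO D=YGYY B=WRBB
After move 6 (R): R=WRRO U=WYGO F=WGGY D=YBYW B=GRBB
Query: F face = WGGY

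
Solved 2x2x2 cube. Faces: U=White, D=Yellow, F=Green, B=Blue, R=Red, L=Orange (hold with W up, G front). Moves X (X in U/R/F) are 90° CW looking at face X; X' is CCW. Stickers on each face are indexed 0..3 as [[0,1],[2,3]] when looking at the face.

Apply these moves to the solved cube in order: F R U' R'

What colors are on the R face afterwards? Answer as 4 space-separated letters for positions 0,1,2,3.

After move 1 (F): F=GGGG U=WWOO R=WRWR D=RRYY L=OYOY
After move 2 (R): R=WWRR U=WGOG F=GRGY D=RBYB B=OBWB
After move 3 (U'): U=GGWO F=OYGY R=GRRR B=WWWB L=OBOY
After move 4 (R'): R=RRGR U=GWWW F=OGGO D=RYYY B=BWBB
Query: R face = RRGR

Answer: R R G R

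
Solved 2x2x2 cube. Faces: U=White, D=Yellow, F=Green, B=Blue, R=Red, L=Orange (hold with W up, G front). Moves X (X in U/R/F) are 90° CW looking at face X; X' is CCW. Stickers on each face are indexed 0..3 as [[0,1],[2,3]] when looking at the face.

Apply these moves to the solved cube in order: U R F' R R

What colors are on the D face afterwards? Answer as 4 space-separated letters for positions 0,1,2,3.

Answer: G R Y R

Derivation:
After move 1 (U): U=WWWW F=RRGG R=BBRR B=OOBB L=GGOO
After move 2 (R): R=RBRB U=WRWG F=RYGY D=YBYO B=WOWB
After move 3 (F'): F=YYRG U=WRRR R=BBYB D=GOYO L=GGOW
After move 4 (R): R=YBBB U=WYRG F=YORO D=GWYW B=RORB
After move 5 (R): R=BYBB U=WORO F=YWRW D=GRYR B=GOYB
Query: D face = GRYR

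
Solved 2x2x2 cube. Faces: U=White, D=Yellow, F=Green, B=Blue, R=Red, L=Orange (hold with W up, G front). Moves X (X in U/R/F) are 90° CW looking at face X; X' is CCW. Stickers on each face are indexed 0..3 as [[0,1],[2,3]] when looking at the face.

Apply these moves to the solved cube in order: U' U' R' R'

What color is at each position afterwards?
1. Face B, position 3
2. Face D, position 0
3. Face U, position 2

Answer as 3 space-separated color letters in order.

After move 1 (U'): U=WWWW F=OOGG R=GGRR B=RRBB L=BBOO
After move 2 (U'): U=WWWW F=BBGG R=OORR B=GGBB L=RROO
After move 3 (R'): R=OROR U=WBWG F=BWGW D=YBYG B=YGYB
After move 4 (R'): R=RROO U=WYWY F=BBGG D=YWYW B=GGBB
Query 1: B[3] = B
Query 2: D[0] = Y
Query 3: U[2] = W

Answer: B Y W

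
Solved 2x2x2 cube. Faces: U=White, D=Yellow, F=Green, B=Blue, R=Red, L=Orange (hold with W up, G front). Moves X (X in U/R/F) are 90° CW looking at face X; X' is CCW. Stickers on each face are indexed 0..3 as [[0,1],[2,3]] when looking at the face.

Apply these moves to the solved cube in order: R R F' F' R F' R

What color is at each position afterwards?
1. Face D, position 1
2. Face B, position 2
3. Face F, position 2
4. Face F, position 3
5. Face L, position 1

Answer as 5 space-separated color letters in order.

Answer: Y G B G G

Derivation:
After move 1 (R): R=RRRR U=WGWG F=GYGY D=YBYB B=WBWB
After move 2 (R): R=RRRR U=WYWY F=GBGB D=YWYW B=GBGB
After move 3 (F'): F=BBGG U=WYRR R=WRYR D=OOYW L=OYOW
After move 4 (F'): F=BGBG U=WYWY R=OROR D=YWYW L=OROR
After move 5 (R): R=OORR U=WGWG F=BWBW D=YGYG B=YBYB
After move 6 (F'): F=WWBB U=WGOR R=GOYR D=RRYG L=OGOW
After move 7 (R): R=YGRO U=WWOB F=WRBG D=RYYY B=RBGB
Query 1: D[1] = Y
Query 2: B[2] = G
Query 3: F[2] = B
Query 4: F[3] = G
Query 5: L[1] = G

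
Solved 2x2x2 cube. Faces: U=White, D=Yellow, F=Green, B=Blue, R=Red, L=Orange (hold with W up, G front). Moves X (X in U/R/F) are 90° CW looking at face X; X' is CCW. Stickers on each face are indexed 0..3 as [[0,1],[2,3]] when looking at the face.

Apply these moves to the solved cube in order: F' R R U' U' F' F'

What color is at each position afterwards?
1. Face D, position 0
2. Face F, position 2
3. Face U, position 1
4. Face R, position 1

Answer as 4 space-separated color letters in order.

Answer: W B R W

Derivation:
After move 1 (F'): F=GGGG U=WWRR R=YRYR D=OOYY L=OWOW
After move 2 (R): R=YYRR U=WGRG F=GOGY D=OBYB B=RBWB
After move 3 (R): R=RYRY U=WORY F=GBGB D=OWYR B=GBGB
After move 4 (U'): U=OYWR F=OWGB R=GBRY B=RYGB L=GBOW
After move 5 (U'): U=YROW F=GBGB R=OWRY B=GBGB L=RYOW
After move 6 (F'): F=BBGG U=YROR R=WWOY D=YWYR L=RWOO
After move 7 (F'): F=BGBG U=YRWO R=WWYY D=WOYR L=RROO
Query 1: D[0] = W
Query 2: F[2] = B
Query 3: U[1] = R
Query 4: R[1] = W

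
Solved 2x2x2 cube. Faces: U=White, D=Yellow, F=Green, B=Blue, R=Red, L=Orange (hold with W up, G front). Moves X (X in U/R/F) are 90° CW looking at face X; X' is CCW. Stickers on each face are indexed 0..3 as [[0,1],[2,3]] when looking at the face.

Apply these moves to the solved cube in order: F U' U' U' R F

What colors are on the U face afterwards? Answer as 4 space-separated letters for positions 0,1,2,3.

After move 1 (F): F=GGGG U=WWOO R=WRWR D=RRYY L=OYOY
After move 2 (U'): U=WOWO F=OYGG R=GGWR B=WRBB L=BBOY
After move 3 (U'): U=OOWW F=BBGG R=OYWR B=GGBB L=WROY
After move 4 (U'): U=OWOW F=WRGG R=BBWR B=OYBB L=GGOY
After move 5 (R): R=WBRB U=OROG F=WRGY D=RBYO B=WYWB
After move 6 (F): F=GWYR U=ORYG R=OBGB D=RWYO L=GROB
Query: U face = ORYG

Answer: O R Y G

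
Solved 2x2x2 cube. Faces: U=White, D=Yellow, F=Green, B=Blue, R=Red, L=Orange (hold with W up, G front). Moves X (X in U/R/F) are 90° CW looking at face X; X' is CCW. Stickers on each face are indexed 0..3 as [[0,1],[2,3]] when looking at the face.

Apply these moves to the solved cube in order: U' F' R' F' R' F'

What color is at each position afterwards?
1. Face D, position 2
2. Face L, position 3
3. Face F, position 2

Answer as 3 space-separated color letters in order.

Answer: Y G W

Derivation:
After move 1 (U'): U=WWWW F=OOGG R=GGRR B=RRBB L=BBOO
After move 2 (F'): F=OGOG U=WWGR R=YGYR D=BOYY L=BWOW
After move 3 (R'): R=GRYY U=WBGR F=OWOR D=BGYG B=YROB
After move 4 (F'): F=WROO U=WBGY R=GRBY D=WWYG L=BROG
After move 5 (R'): R=RYGB U=WOGY F=WBOY D=WRYO B=GRWB
After move 6 (F'): F=BYWO U=WORG R=RYWB D=RGYO L=BYOG
Query 1: D[2] = Y
Query 2: L[3] = G
Query 3: F[2] = W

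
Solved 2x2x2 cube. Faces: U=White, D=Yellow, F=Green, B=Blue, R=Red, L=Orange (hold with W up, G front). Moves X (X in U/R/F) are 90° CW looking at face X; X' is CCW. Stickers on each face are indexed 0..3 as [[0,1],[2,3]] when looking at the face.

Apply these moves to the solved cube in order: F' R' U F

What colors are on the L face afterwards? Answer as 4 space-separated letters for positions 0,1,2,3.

Answer: G O O G

Derivation:
After move 1 (F'): F=GGGG U=WWRR R=YRYR D=OOYY L=OWOW
After move 2 (R'): R=RRYY U=WBRB F=GWGR D=OGYG B=YBOB
After move 3 (U): U=RWBB F=RRGR R=YBYY B=OWOB L=GWOW
After move 4 (F): F=GRRR U=RWWW R=BBBY D=YYYG L=GOOG
Query: L face = GOOG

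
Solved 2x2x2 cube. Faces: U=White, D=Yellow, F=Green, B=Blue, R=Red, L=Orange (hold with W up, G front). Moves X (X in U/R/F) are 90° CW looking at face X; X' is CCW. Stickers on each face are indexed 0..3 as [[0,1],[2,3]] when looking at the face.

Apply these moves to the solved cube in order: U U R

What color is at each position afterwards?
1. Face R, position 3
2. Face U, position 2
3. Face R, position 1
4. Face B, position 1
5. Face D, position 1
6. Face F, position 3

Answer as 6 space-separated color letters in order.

Answer: O W O G B Y

Derivation:
After move 1 (U): U=WWWW F=RRGG R=BBRR B=OOBB L=GGOO
After move 2 (U): U=WWWW F=BBGG R=OORR B=GGBB L=RROO
After move 3 (R): R=RORO U=WBWG F=BYGY D=YBYG B=WGWB
Query 1: R[3] = O
Query 2: U[2] = W
Query 3: R[1] = O
Query 4: B[1] = G
Query 5: D[1] = B
Query 6: F[3] = Y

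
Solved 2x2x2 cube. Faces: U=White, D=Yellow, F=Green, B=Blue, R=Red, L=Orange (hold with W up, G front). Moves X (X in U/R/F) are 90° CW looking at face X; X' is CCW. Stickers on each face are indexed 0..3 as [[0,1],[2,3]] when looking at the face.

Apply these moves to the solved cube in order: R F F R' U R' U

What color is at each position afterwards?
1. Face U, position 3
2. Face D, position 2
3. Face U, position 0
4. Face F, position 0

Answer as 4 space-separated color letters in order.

After move 1 (R): R=RRRR U=WGWG F=GYGY D=YBYB B=WBWB
After move 2 (F): F=GGYY U=WGOO R=WRGR D=RRYB L=OYOB
After move 3 (F): F=YGYG U=WGBY R=OROR D=GWYB L=OROR
After move 4 (R'): R=RROO U=WWBW F=YGYY D=GGYG B=BBWB
After move 5 (U): U=BWWW F=RRYY R=BBOO B=ORWB L=YGOR
After move 6 (R'): R=BOBO U=BWWO F=RWYW D=GRYY B=GRGB
After move 7 (U): U=WBOW F=BOYW R=GRBO B=YGGB L=RWOR
Query 1: U[3] = W
Query 2: D[2] = Y
Query 3: U[0] = W
Query 4: F[0] = B

Answer: W Y W B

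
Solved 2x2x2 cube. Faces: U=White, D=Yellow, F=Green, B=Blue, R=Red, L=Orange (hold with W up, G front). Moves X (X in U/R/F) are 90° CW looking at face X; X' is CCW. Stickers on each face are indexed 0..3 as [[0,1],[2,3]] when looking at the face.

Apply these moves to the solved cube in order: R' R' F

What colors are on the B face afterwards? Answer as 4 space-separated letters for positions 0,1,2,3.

After move 1 (R'): R=RRRR U=WBWB F=GWGW D=YGYG B=YBYB
After move 2 (R'): R=RRRR U=WYWY F=GBGB D=YWYW B=GBGB
After move 3 (F): F=GGBB U=WYOO R=WRYR D=RRYW L=OYOW
Query: B face = GBGB

Answer: G B G B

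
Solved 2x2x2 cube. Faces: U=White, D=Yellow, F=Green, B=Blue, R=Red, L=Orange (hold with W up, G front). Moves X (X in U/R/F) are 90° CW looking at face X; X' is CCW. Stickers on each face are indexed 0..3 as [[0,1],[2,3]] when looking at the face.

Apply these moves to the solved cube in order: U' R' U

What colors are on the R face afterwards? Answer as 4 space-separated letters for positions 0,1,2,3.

Answer: Y R G R

Derivation:
After move 1 (U'): U=WWWW F=OOGG R=GGRR B=RRBB L=BBOO
After move 2 (R'): R=GRGR U=WBWR F=OWGW D=YOYG B=YRYB
After move 3 (U): U=WWRB F=GRGW R=YRGR B=BBYB L=OWOO
Query: R face = YRGR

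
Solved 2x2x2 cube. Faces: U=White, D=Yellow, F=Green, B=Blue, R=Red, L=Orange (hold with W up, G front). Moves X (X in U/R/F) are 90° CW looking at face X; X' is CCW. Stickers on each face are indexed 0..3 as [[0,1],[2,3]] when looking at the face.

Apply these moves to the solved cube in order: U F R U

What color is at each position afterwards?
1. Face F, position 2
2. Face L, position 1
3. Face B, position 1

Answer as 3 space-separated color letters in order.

After move 1 (U): U=WWWW F=RRGG R=BBRR B=OOBB L=GGOO
After move 2 (F): F=GRGR U=WWOG R=WBWR D=RBYY L=GYOY
After move 3 (R): R=WWRB U=WROR F=GBGY D=RBYO B=GOWB
After move 4 (U): U=OWRR F=WWGY R=GORB B=GYWB L=GBOY
Query 1: F[2] = G
Query 2: L[1] = B
Query 3: B[1] = Y

Answer: G B Y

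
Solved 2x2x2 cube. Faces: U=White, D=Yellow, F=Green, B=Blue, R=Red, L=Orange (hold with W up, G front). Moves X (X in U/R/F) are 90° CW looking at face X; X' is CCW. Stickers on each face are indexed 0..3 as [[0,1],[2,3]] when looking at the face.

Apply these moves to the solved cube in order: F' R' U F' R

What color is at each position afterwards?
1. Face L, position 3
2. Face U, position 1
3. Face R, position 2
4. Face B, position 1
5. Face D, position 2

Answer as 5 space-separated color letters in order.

Answer: B R Y W Y

Derivation:
After move 1 (F'): F=GGGG U=WWRR R=YRYR D=OOYY L=OWOW
After move 2 (R'): R=RRYY U=WBRB F=GWGR D=OGYG B=YBOB
After move 3 (U): U=RWBB F=RRGR R=YBYY B=OWOB L=GWOW
After move 4 (F'): F=RRRG U=RWYY R=GBOY D=WWYG L=GBOB
After move 5 (R): R=OGYB U=RRYG F=RWRG D=WOYO B=YWWB
Query 1: L[3] = B
Query 2: U[1] = R
Query 3: R[2] = Y
Query 4: B[1] = W
Query 5: D[2] = Y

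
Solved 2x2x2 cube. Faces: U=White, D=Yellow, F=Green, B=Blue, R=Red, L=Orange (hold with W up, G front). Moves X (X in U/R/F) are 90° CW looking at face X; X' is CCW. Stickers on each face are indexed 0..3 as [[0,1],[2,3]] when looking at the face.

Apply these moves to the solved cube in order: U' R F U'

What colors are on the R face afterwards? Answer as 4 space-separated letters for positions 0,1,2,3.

Answer: G O G G

Derivation:
After move 1 (U'): U=WWWW F=OOGG R=GGRR B=RRBB L=BBOO
After move 2 (R): R=RGRG U=WOWG F=OYGY D=YBYR B=WRWB
After move 3 (F): F=GOYY U=WOOB R=WGGG D=RRYR L=BYOB
After move 4 (U'): U=OBWO F=BYYY R=GOGG B=WGWB L=WROB
Query: R face = GOGG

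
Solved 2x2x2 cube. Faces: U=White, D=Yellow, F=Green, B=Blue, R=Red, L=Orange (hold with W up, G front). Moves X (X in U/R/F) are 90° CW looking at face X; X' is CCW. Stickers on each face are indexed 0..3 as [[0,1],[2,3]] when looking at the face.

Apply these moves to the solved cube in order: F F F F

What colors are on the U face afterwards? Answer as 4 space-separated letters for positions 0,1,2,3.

After move 1 (F): F=GGGG U=WWOO R=WRWR D=RRYY L=OYOY
After move 2 (F): F=GGGG U=WWYY R=OROR D=WWYY L=OROR
After move 3 (F): F=GGGG U=WWRR R=YRYR D=OOYY L=OWOW
After move 4 (F): F=GGGG U=WWWW R=RRRR D=YYYY L=OOOO
Query: U face = WWWW

Answer: W W W W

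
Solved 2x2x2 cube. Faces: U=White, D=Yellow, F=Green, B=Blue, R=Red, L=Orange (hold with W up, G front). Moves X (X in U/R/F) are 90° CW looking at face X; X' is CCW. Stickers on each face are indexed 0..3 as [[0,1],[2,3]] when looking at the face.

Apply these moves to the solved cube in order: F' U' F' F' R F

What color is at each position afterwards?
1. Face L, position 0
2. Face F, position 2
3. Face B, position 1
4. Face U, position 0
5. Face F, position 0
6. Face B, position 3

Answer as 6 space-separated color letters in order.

Answer: B Y R W W B

Derivation:
After move 1 (F'): F=GGGG U=WWRR R=YRYR D=OOYY L=OWOW
After move 2 (U'): U=WRWR F=OWGG R=GGYR B=YRBB L=BBOW
After move 3 (F'): F=WGOG U=WRGY R=OGOR D=BWYY L=BROW
After move 4 (F'): F=GGWO U=WROO R=WGBR D=RWYY L=BYOG
After move 5 (R): R=BWRG U=WGOO F=GWWY D=RBYY B=ORRB
After move 6 (F): F=WGYW U=WGGY R=OWOG D=RBYY L=BROB
Query 1: L[0] = B
Query 2: F[2] = Y
Query 3: B[1] = R
Query 4: U[0] = W
Query 5: F[0] = W
Query 6: B[3] = B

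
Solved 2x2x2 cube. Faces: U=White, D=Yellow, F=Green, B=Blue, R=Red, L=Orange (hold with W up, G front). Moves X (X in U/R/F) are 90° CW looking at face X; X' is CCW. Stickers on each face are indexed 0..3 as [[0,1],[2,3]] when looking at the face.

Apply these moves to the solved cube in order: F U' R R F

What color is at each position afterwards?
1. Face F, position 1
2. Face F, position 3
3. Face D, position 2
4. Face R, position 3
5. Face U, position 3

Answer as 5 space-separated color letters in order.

After move 1 (F): F=GGGG U=WWOO R=WRWR D=RRYY L=OYOY
After move 2 (U'): U=WOWO F=OYGG R=GGWR B=WRBB L=BBOY
After move 3 (R): R=WGRG U=WYWG F=ORGY D=RBYW B=OROB
After move 4 (R): R=RWGG U=WRWY F=OBGW D=ROYO B=GRYB
After move 5 (F): F=GOWB U=WRYB R=WWYG D=GRYO L=BROO
Query 1: F[1] = O
Query 2: F[3] = B
Query 3: D[2] = Y
Query 4: R[3] = G
Query 5: U[3] = B

Answer: O B Y G B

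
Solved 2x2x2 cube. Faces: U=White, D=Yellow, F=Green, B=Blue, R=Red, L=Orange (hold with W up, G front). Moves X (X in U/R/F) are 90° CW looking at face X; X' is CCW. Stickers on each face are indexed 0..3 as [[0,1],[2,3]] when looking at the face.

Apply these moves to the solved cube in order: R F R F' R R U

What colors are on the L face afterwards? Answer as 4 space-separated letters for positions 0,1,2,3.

Answer: R G O O

Derivation:
After move 1 (R): R=RRRR U=WGWG F=GYGY D=YBYB B=WBWB
After move 2 (F): F=GGYY U=WGOO R=WRGR D=RRYB L=OYOB
After move 3 (R): R=GWRR U=WGOY F=GRYB D=RWYW B=OBGB
After move 4 (F'): F=RBGY U=WGGR R=WWRR D=YBYW L=OYOO
After move 5 (R): R=RWRW U=WBGY F=RBGW D=YGYO B=RBGB
After move 6 (R): R=RRWW U=WBGW F=RGGO D=YGYR B=YBBB
After move 7 (U): U=GWWB F=RRGO R=YBWW B=OYBB L=RGOO
Query: L face = RGOO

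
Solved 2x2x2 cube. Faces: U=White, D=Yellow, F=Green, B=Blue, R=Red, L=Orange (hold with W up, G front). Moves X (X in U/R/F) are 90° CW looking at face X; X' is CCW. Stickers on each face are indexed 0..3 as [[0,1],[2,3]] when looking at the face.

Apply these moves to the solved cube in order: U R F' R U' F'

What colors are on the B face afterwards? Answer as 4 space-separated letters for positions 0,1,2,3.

Answer: Y B R B

Derivation:
After move 1 (U): U=WWWW F=RRGG R=BBRR B=OOBB L=GGOO
After move 2 (R): R=RBRB U=WRWG F=RYGY D=YBYO B=WOWB
After move 3 (F'): F=YYRG U=WRRR R=BBYB D=GOYO L=GGOW
After move 4 (R): R=YBBB U=WYRG F=YORO D=GWYW B=RORB
After move 5 (U'): U=YGWR F=GGRO R=YOBB B=YBRB L=ROOW
After move 6 (F'): F=GOGR U=YGYB R=WOGB D=OWYW L=RROW
Query: B face = YBRB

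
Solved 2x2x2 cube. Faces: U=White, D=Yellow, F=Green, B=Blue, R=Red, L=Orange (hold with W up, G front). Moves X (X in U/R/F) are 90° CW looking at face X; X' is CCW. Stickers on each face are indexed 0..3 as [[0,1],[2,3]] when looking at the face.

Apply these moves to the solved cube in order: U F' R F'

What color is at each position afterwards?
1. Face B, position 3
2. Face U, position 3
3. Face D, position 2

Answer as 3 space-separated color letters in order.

After move 1 (U): U=WWWW F=RRGG R=BBRR B=OOBB L=GGOO
After move 2 (F'): F=RGRG U=WWBR R=YBYR D=GOYY L=GWOW
After move 3 (R): R=YYRB U=WGBG F=RORY D=GBYO B=ROWB
After move 4 (F'): F=OYRR U=WGYR R=BYGB D=WWYO L=GGOB
Query 1: B[3] = B
Query 2: U[3] = R
Query 3: D[2] = Y

Answer: B R Y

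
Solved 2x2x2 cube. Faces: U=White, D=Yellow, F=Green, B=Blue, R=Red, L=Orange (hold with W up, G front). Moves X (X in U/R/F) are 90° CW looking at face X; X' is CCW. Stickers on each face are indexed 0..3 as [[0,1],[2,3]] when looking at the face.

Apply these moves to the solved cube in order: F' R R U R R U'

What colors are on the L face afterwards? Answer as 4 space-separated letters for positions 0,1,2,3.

Answer: B W O W

Derivation:
After move 1 (F'): F=GGGG U=WWRR R=YRYR D=OOYY L=OWOW
After move 2 (R): R=YYRR U=WGRG F=GOGY D=OBYB B=RBWB
After move 3 (R): R=RYRY U=WORY F=GBGB D=OWYR B=GBGB
After move 4 (U): U=RWYO F=RYGB R=GBRY B=OWGB L=GBOW
After move 5 (R): R=RGYB U=RYYB F=RWGR D=OGYO B=OWWB
After move 6 (R): R=YRBG U=RWYR F=RGGO D=OWYO B=BWYB
After move 7 (U'): U=WRRY F=GBGO R=RGBG B=YRYB L=BWOW
Query: L face = BWOW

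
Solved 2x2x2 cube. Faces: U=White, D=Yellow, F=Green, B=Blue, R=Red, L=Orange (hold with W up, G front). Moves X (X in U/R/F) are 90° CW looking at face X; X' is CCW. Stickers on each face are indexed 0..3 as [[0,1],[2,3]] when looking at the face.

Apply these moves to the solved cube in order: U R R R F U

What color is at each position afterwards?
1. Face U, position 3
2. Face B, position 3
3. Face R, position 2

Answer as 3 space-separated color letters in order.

After move 1 (U): U=WWWW F=RRGG R=BBRR B=OOBB L=GGOO
After move 2 (R): R=RBRB U=WRWG F=RYGY D=YBYO B=WOWB
After move 3 (R): R=RRBB U=WYWY F=RBGO D=YWYW B=GORB
After move 4 (R): R=BRBR U=WBWO F=RWGW D=YRYG B=YOYB
After move 5 (F): F=GRWW U=WBOG R=WROR D=BBYG L=GYOR
After move 6 (U): U=OWGB F=WRWW R=YOOR B=GYYB L=GROR
Query 1: U[3] = B
Query 2: B[3] = B
Query 3: R[2] = O

Answer: B B O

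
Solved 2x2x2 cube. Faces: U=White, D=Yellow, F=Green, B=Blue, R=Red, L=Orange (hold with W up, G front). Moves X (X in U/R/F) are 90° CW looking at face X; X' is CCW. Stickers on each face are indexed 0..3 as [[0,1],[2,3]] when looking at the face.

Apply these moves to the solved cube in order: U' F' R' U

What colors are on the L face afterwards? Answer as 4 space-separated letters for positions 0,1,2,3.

After move 1 (U'): U=WWWW F=OOGG R=GGRR B=RRBB L=BBOO
After move 2 (F'): F=OGOG U=WWGR R=YGYR D=BOYY L=BWOW
After move 3 (R'): R=GRYY U=WBGR F=OWOR D=BGYG B=YROB
After move 4 (U): U=GWRB F=GROR R=YRYY B=BWOB L=OWOW
Query: L face = OWOW

Answer: O W O W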